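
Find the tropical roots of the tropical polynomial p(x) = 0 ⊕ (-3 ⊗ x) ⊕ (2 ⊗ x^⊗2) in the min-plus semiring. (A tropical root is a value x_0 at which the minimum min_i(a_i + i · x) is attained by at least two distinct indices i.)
Roots: {-5, 3}

Each tropical root is a break point of the lower envelope of the lines y = a_i + i · x (there are 3 lines, with slopes 0, 1, ..., 2). Only the lines that attain the minimum somewhere contribute to roots; other lines are dominated. Here the surviving (envelope) indices are i = 2, i = 1, i = 0.
Intersections between consecutive envelope lines give the roots: for adjacent envelope indices i < j the intersection is x = (a_i − a_j) / (j − i). Reading off the sorted break points: {-5, 3}.
Verification: at each break x_0, at least two indices attain the minimum of min_i(a_i + i · x_0).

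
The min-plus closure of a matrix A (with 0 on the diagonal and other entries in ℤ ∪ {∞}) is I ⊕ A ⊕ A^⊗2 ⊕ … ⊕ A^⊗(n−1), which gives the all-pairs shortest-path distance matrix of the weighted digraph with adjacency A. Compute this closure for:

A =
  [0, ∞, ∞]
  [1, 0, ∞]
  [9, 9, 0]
Closure =
  [0, ∞, ∞]
  [1, 0, ∞]
  [9, 9, 0]

This is the Floyd-Warshall all-pairs shortest-path computation. For each intermediate vertex k = 0, 1, …, 2, update dist[i][j] ← min(dist[i][j], dist[i][k] + dist[k][j]). The final matrix gives, for each (i, j), the minimum total weight of any directed path from i to j (possibly empty when i = j).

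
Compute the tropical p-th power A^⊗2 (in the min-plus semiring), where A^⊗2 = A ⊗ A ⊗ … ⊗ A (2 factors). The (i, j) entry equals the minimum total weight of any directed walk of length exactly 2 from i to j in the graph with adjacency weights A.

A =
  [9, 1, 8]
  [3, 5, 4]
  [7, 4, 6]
A^⊗2 =
  [4, 6, 5]
  [8, 4, 9]
  [7, 8, 8]

Each entry (A^⊗2)_ij equals the minimum over all length-2 walks i = v_0 → v_1 → … → v_2 = j of Σ_t A[v_t][v_{t+1}]. For example, for (i, j) = (0, 2) we minimise over 3 possible intermediate vertex sequences; the minimum is 5, attained along the walk 0 → 1 → 2.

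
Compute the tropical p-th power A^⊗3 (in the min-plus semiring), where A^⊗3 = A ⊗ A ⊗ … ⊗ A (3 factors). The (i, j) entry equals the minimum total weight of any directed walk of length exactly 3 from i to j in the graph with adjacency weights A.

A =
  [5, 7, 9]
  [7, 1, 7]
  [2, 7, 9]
A^⊗3 =
  [15, 9, 15]
  [9, 3, 9]
  [12, 9, 15]

Each entry (A^⊗3)_ij equals the minimum over all length-3 walks i = v_0 → v_1 → … → v_3 = j of Σ_t A[v_t][v_{t+1}]. For example, for (i, j) = (0, 2) we minimise over 9 possible intermediate vertex sequences; the minimum is 15, attained along the walk 0 → 1 → 1 → 2.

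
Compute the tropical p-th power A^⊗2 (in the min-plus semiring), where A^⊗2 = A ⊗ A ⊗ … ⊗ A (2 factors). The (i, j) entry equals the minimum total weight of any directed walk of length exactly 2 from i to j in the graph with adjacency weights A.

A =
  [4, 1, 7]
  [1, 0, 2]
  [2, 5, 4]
A^⊗2 =
  [2, 1, 3]
  [1, 0, 2]
  [6, 3, 7]

Each entry (A^⊗2)_ij equals the minimum over all length-2 walks i = v_0 → v_1 → … → v_2 = j of Σ_t A[v_t][v_{t+1}]. For example, for (i, j) = (0, 2) we minimise over 3 possible intermediate vertex sequences; the minimum is 3, attained along the walk 0 → 1 → 2.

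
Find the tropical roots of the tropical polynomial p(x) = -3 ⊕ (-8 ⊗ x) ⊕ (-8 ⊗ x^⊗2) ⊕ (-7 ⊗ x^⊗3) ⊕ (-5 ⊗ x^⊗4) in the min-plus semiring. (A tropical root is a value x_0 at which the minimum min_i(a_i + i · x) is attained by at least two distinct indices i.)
Roots: {-2, -1, 0, 5}

Each tropical root is a break point of the lower envelope of the lines y = a_i + i · x (there are 5 lines, with slopes 0, 1, ..., 4). Only the lines that attain the minimum somewhere contribute to roots; other lines are dominated. Here the surviving (envelope) indices are i = 4, i = 3, i = 2, i = 1, i = 0.
Intersections between consecutive envelope lines give the roots: for adjacent envelope indices i < j the intersection is x = (a_i − a_j) / (j − i). Reading off the sorted break points: {-2, -1, 0, 5}.
Verification: at each break x_0, at least two indices attain the minimum of min_i(a_i + i · x_0).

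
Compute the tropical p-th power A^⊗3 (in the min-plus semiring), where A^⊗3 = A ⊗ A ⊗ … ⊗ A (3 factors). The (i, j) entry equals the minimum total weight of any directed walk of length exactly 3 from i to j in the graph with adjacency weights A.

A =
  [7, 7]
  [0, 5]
A^⊗3 =
  [12, 14]
  [7, 12]

Each entry (A^⊗3)_ij equals the minimum over all length-3 walks i = v_0 → v_1 → … → v_3 = j of Σ_t A[v_t][v_{t+1}]. For example, for (i, j) = (0, 1) we minimise over 4 possible intermediate vertex sequences; the minimum is 14, attained along the walk 0 → 1 → 0 → 1.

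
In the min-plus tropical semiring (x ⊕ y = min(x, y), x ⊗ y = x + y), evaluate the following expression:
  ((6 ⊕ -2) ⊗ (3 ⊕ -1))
((6 ⊕ -2) ⊗ (3 ⊕ -1)) = -3

Expand innermost to outermost. Recall ⊕ takes the minimum of its arguments and ⊗ takes their sum. Working out the expression ((6 ⊕ -2) ⊗ (3 ⊕ -1)) gives -3.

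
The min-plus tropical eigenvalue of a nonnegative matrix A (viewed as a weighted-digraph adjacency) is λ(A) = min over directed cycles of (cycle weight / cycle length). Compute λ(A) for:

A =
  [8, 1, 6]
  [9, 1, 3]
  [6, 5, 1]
λ(A) = 1

Enumerate directed cycles and compute their means (weight / length). Sample:
  cycle 0 → 0: weight = 8, length = 1, mean = 8/1 ≈ 8.000
  cycle 1 → 1: weight = 1, length = 1, mean = 1/1 ≈ 1.000
  cycle 2 → 2: weight = 1, length = 1, mean = 1/1 ≈ 1.000
  cycle 0 → 1 → 0: weight = 10, length = 2, mean = 10/2 ≈ 5.000
  cycle 0 → 2 → 0: weight = 12, length = 2, mean = 12/2 ≈ 6.000
  cycle 1 → 0 → 1: weight = 10, length = 2, mean = 10/2 ≈ 5.000
Minimum mean = 1.000, attained e.g. along the cycle 1 → 1 with weight 1 and length 1. So λ(A) = 1/1 = 1.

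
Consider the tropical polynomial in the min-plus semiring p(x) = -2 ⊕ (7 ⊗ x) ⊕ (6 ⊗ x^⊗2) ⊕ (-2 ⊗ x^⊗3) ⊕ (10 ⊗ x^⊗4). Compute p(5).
p(5) = -2

A tropical monomial a ⊗ x^⊗i evaluates to a + i · x. Evaluating each term at x = 5:
  Term 0 contributes -2 + 0 · 5 = -2
  Term 1 contributes 7 + 1 · 5 = 12
  Term 2 contributes 6 + 2 · 5 = 16
  Term 3 contributes -2 + 3 · 5 = 13
  Term 4 contributes 10 + 4 · 5 = 30
p(5) = ⊕ of these = min[-2, 12, 16, 13, 30] = -2.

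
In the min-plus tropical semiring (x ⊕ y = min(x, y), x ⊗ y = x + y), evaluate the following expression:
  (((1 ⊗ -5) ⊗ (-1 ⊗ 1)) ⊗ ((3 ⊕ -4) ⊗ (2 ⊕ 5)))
(((1 ⊗ -5) ⊗ (-1 ⊗ 1)) ⊗ ((3 ⊕ -4) ⊗ (2 ⊕ 5))) = -6

Expand innermost to outermost. Recall ⊕ takes the minimum of its arguments and ⊗ takes their sum. Working out the expression (((1 ⊗ -5) ⊗ (-1 ⊗ 1)) ⊗ ((3 ⊕ -4) ⊗ (2 ⊕ 5))) gives -6.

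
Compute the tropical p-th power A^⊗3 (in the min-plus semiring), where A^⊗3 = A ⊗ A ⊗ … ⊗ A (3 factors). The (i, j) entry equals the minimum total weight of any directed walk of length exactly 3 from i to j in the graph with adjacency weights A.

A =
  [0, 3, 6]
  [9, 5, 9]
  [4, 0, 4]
A^⊗3 =
  [0, 3, 6]
  [9, 12, 15]
  [4, 7, 10]

Each entry (A^⊗3)_ij equals the minimum over all length-3 walks i = v_0 → v_1 → … → v_3 = j of Σ_t A[v_t][v_{t+1}]. For example, for (i, j) = (0, 2) we minimise over 9 possible intermediate vertex sequences; the minimum is 6, attained along the walk 0 → 0 → 0 → 2.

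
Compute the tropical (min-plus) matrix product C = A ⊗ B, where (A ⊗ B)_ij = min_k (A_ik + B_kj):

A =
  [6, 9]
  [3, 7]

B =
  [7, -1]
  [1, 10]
A ⊗ B =
  [10, 5]
  [8, 2]

Apply the min-plus product entry-by-entry:
  C[0][0] = min over k of (A[0][0] + B[0][0] = 6 + 7 = 13, A[0][1] + B[1][0] = 9 + 1 = 10) = 10 (attained at k = 1)
  C[0][1] = min over k of (A[0][0] + B[0][1] = 6 + -1 = 5, A[0][1] + B[1][1] = 9 + 10 = 19) = 5 (attained at k = 0)
  C[1][0] = min over k of (A[1][0] + B[0][0] = 3 + 7 = 10, A[1][1] + B[1][0] = 7 + 1 = 8) = 8 (attained at k = 1)
  C[1][1] = min over k of (A[1][0] + B[0][1] = 3 + -1 = 2, A[1][1] + B[1][1] = 7 + 10 = 17) = 2 (attained at k = 0)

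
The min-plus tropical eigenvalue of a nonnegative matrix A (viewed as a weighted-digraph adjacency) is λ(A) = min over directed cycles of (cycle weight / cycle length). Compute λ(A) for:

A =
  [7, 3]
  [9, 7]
λ(A) = 6

Enumerate directed cycles and compute their means (weight / length). Sample:
  cycle 0 → 0: weight = 7, length = 1, mean = 7/1 ≈ 7.000
  cycle 1 → 1: weight = 7, length = 1, mean = 7/1 ≈ 7.000
  cycle 0 → 1 → 0: weight = 12, length = 2, mean = 12/2 ≈ 6.000
  cycle 1 → 0 → 1: weight = 12, length = 2, mean = 12/2 ≈ 6.000
Minimum mean = 6.000, attained e.g. along the cycle 0 → 1 → 0 with weight 12 and length 2. So λ(A) = 12/2 = 6.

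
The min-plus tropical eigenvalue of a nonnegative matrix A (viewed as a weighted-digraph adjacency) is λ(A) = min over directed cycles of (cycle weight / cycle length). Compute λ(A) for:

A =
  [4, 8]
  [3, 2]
λ(A) = 2

Enumerate directed cycles and compute their means (weight / length). Sample:
  cycle 0 → 0: weight = 4, length = 1, mean = 4/1 ≈ 4.000
  cycle 1 → 1: weight = 2, length = 1, mean = 2/1 ≈ 2.000
  cycle 0 → 1 → 0: weight = 11, length = 2, mean = 11/2 ≈ 5.500
  cycle 1 → 0 → 1: weight = 11, length = 2, mean = 11/2 ≈ 5.500
Minimum mean = 2.000, attained e.g. along the cycle 1 → 1 with weight 2 and length 1. So λ(A) = 2/1 = 2.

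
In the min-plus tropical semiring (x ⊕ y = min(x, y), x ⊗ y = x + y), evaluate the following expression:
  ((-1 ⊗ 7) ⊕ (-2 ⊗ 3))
((-1 ⊗ 7) ⊕ (-2 ⊗ 3)) = 1

Expand innermost to outermost. Recall ⊕ takes the minimum of its arguments and ⊗ takes their sum. Working out the expression ((-1 ⊗ 7) ⊕ (-2 ⊗ 3)) gives 1.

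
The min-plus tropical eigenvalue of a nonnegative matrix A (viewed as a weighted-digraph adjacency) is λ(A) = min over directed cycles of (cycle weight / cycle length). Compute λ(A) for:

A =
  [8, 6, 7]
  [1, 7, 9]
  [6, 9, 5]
λ(A) = 7/2

Enumerate directed cycles and compute their means (weight / length). Sample:
  cycle 0 → 0: weight = 8, length = 1, mean = 8/1 ≈ 8.000
  cycle 1 → 1: weight = 7, length = 1, mean = 7/1 ≈ 7.000
  cycle 2 → 2: weight = 5, length = 1, mean = 5/1 ≈ 5.000
  cycle 0 → 1 → 0: weight = 7, length = 2, mean = 7/2 ≈ 3.500
  cycle 0 → 2 → 0: weight = 13, length = 2, mean = 13/2 ≈ 6.500
  cycle 1 → 0 → 1: weight = 7, length = 2, mean = 7/2 ≈ 3.500
Minimum mean = 3.500, attained e.g. along the cycle 0 → 1 → 0 with weight 7 and length 2. So λ(A) = 7/2 = 7/2.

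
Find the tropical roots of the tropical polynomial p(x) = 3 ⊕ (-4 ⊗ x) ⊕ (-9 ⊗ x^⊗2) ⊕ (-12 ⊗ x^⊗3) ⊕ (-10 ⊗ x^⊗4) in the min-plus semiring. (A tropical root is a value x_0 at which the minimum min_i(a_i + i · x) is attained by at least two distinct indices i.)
Roots: {-2, 3, 5, 7}

Each tropical root is a break point of the lower envelope of the lines y = a_i + i · x (there are 5 lines, with slopes 0, 1, ..., 4). Only the lines that attain the minimum somewhere contribute to roots; other lines are dominated. Here the surviving (envelope) indices are i = 4, i = 3, i = 2, i = 1, i = 0.
Intersections between consecutive envelope lines give the roots: for adjacent envelope indices i < j the intersection is x = (a_i − a_j) / (j − i). Reading off the sorted break points: {-2, 3, 5, 7}.
Verification: at each break x_0, at least two indices attain the minimum of min_i(a_i + i · x_0).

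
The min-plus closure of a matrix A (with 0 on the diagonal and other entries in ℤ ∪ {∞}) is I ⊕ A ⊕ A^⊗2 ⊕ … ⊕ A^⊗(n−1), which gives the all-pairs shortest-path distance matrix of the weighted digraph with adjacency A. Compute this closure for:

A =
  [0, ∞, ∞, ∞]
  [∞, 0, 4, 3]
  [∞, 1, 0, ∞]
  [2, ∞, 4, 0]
Closure =
  [0, ∞, ∞, ∞]
  [5, 0, 4, 3]
  [6, 1, 0, 4]
  [2, 5, 4, 0]

This is the Floyd-Warshall all-pairs shortest-path computation. For each intermediate vertex k = 0, 1, …, 3, update dist[i][j] ← min(dist[i][j], dist[i][k] + dist[k][j]). The final matrix gives, for each (i, j), the minimum total weight of any directed path from i to j (possibly empty when i = j).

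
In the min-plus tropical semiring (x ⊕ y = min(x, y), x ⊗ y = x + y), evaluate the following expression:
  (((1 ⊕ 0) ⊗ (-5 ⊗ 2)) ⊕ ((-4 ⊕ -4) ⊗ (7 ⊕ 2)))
(((1 ⊕ 0) ⊗ (-5 ⊗ 2)) ⊕ ((-4 ⊕ -4) ⊗ (7 ⊕ 2))) = -3

Expand innermost to outermost. Recall ⊕ takes the minimum of its arguments and ⊗ takes their sum. Working out the expression (((1 ⊕ 0) ⊗ (-5 ⊗ 2)) ⊕ ((-4 ⊕ -4) ⊗ (7 ⊕ 2))) gives -3.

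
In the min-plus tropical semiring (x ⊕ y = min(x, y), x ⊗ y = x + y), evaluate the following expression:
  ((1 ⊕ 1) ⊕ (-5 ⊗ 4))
((1 ⊕ 1) ⊕ (-5 ⊗ 4)) = -1

Expand innermost to outermost. Recall ⊕ takes the minimum of its arguments and ⊗ takes their sum. Working out the expression ((1 ⊕ 1) ⊕ (-5 ⊗ 4)) gives -1.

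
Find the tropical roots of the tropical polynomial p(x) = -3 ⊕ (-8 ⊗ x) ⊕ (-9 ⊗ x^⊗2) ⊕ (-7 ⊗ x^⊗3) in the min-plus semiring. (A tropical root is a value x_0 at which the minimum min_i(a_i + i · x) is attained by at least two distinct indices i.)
Roots: {-2, 1, 5}

Each tropical root is a break point of the lower envelope of the lines y = a_i + i · x (there are 4 lines, with slopes 0, 1, ..., 3). Only the lines that attain the minimum somewhere contribute to roots; other lines are dominated. Here the surviving (envelope) indices are i = 3, i = 2, i = 1, i = 0.
Intersections between consecutive envelope lines give the roots: for adjacent envelope indices i < j the intersection is x = (a_i − a_j) / (j − i). Reading off the sorted break points: {-2, 1, 5}.
Verification: at each break x_0, at least two indices attain the minimum of min_i(a_i + i · x_0).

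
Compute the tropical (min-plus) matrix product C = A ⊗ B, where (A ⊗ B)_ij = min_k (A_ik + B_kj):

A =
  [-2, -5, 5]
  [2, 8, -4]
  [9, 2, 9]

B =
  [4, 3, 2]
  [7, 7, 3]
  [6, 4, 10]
A ⊗ B =
  [2, 1, -2]
  [2, 0, 4]
  [9, 9, 5]

Apply the min-plus product entry-by-entry:
  C[0][0] = min over k of (A[0][0] + B[0][0] = -2 + 4 = 2, A[0][1] + B[1][0] = -5 + 7 = 2, A[0][2] + B[2][0] = 5 + 6 = 11) = 2 (attained at k = 0)
  C[0][1] = min over k of (A[0][0] + B[0][1] = -2 + 3 = 1, A[0][1] + B[1][1] = -5 + 7 = 2, A[0][2] + B[2][1] = 5 + 4 = 9) = 1 (attained at k = 0)
  C[0][2] = min over k of (A[0][0] + B[0][2] = -2 + 2 = 0, A[0][1] + B[1][2] = -5 + 3 = -2, A[0][2] + B[2][2] = 5 + 10 = 15) = -2 (attained at k = 1)
  C[1][0] = min over k of (A[1][0] + B[0][0] = 2 + 4 = 6, A[1][1] + B[1][0] = 8 + 7 = 15, A[1][2] + B[2][0] = -4 + 6 = 2) = 2 (attained at k = 2)
  C[1][1] = min over k of (A[1][0] + B[0][1] = 2 + 3 = 5, A[1][1] + B[1][1] = 8 + 7 = 15, A[1][2] + B[2][1] = -4 + 4 = 0) = 0 (attained at k = 2)
  C[1][2] = min over k of (A[1][0] + B[0][2] = 2 + 2 = 4, A[1][1] + B[1][2] = 8 + 3 = 11, A[1][2] + B[2][2] = -4 + 10 = 6) = 4 (attained at k = 0)
  C[2][0] = min over k of (A[2][0] + B[0][0] = 9 + 4 = 13, A[2][1] + B[1][0] = 2 + 7 = 9, A[2][2] + B[2][0] = 9 + 6 = 15) = 9 (attained at k = 1)
  C[2][1] = min over k of (A[2][0] + B[0][1] = 9 + 3 = 12, A[2][1] + B[1][1] = 2 + 7 = 9, A[2][2] + B[2][1] = 9 + 4 = 13) = 9 (attained at k = 1)
  C[2][2] = min over k of (A[2][0] + B[0][2] = 9 + 2 = 11, A[2][1] + B[1][2] = 2 + 3 = 5, A[2][2] + B[2][2] = 9 + 10 = 19) = 5 (attained at k = 1)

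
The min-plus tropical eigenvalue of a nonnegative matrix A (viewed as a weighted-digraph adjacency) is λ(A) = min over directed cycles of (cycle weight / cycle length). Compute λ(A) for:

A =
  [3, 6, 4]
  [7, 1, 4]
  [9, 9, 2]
λ(A) = 1

Enumerate directed cycles and compute their means (weight / length). Sample:
  cycle 0 → 0: weight = 3, length = 1, mean = 3/1 ≈ 3.000
  cycle 1 → 1: weight = 1, length = 1, mean = 1/1 ≈ 1.000
  cycle 2 → 2: weight = 2, length = 1, mean = 2/1 ≈ 2.000
  cycle 0 → 1 → 0: weight = 13, length = 2, mean = 13/2 ≈ 6.500
  cycle 0 → 2 → 0: weight = 13, length = 2, mean = 13/2 ≈ 6.500
  cycle 1 → 0 → 1: weight = 13, length = 2, mean = 13/2 ≈ 6.500
Minimum mean = 1.000, attained e.g. along the cycle 1 → 1 with weight 1 and length 1. So λ(A) = 1/1 = 1.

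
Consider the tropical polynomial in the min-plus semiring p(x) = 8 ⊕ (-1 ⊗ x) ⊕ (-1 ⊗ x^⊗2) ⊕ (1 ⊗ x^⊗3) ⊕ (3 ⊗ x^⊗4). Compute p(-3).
p(-3) = -9

A tropical monomial a ⊗ x^⊗i evaluates to a + i · x. Evaluating each term at x = -3:
  Term 0 contributes 8 + 0 · -3 = 8
  Term 1 contributes -1 + 1 · -3 = -4
  Term 2 contributes -1 + 2 · -3 = -7
  Term 3 contributes 1 + 3 · -3 = -8
  Term 4 contributes 3 + 4 · -3 = -9
p(-3) = ⊕ of these = min[8, -4, -7, -8, -9] = -9.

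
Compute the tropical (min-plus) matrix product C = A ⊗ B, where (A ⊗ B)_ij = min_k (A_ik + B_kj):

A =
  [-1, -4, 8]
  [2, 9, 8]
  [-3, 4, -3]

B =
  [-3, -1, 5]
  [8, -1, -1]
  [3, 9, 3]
A ⊗ B =
  [-4, -5, -5]
  [-1, 1, 7]
  [-6, -4, 0]

Apply the min-plus product entry-by-entry:
  C[0][0] = min over k of (A[0][0] + B[0][0] = -1 + -3 = -4, A[0][1] + B[1][0] = -4 + 8 = 4, A[0][2] + B[2][0] = 8 + 3 = 11) = -4 (attained at k = 0)
  C[0][1] = min over k of (A[0][0] + B[0][1] = -1 + -1 = -2, A[0][1] + B[1][1] = -4 + -1 = -5, A[0][2] + B[2][1] = 8 + 9 = 17) = -5 (attained at k = 1)
  C[0][2] = min over k of (A[0][0] + B[0][2] = -1 + 5 = 4, A[0][1] + B[1][2] = -4 + -1 = -5, A[0][2] + B[2][2] = 8 + 3 = 11) = -5 (attained at k = 1)
  C[1][0] = min over k of (A[1][0] + B[0][0] = 2 + -3 = -1, A[1][1] + B[1][0] = 9 + 8 = 17, A[1][2] + B[2][0] = 8 + 3 = 11) = -1 (attained at k = 0)
  C[1][1] = min over k of (A[1][0] + B[0][1] = 2 + -1 = 1, A[1][1] + B[1][1] = 9 + -1 = 8, A[1][2] + B[2][1] = 8 + 9 = 17) = 1 (attained at k = 0)
  C[1][2] = min over k of (A[1][0] + B[0][2] = 2 + 5 = 7, A[1][1] + B[1][2] = 9 + -1 = 8, A[1][2] + B[2][2] = 8 + 3 = 11) = 7 (attained at k = 0)
  C[2][0] = min over k of (A[2][0] + B[0][0] = -3 + -3 = -6, A[2][1] + B[1][0] = 4 + 8 = 12, A[2][2] + B[2][0] = -3 + 3 = 0) = -6 (attained at k = 0)
  C[2][1] = min over k of (A[2][0] + B[0][1] = -3 + -1 = -4, A[2][1] + B[1][1] = 4 + -1 = 3, A[2][2] + B[2][1] = -3 + 9 = 6) = -4 (attained at k = 0)
  C[2][2] = min over k of (A[2][0] + B[0][2] = -3 + 5 = 2, A[2][1] + B[1][2] = 4 + -1 = 3, A[2][2] + B[2][2] = -3 + 3 = 0) = 0 (attained at k = 2)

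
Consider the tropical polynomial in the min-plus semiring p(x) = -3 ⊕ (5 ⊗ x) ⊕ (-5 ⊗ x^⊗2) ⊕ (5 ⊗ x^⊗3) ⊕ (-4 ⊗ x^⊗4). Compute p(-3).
p(-3) = -16

A tropical monomial a ⊗ x^⊗i evaluates to a + i · x. Evaluating each term at x = -3:
  Term 0 contributes -3 + 0 · -3 = -3
  Term 1 contributes 5 + 1 · -3 = 2
  Term 2 contributes -5 + 2 · -3 = -11
  Term 3 contributes 5 + 3 · -3 = -4
  Term 4 contributes -4 + 4 · -3 = -16
p(-3) = ⊕ of these = min[-3, 2, -11, -4, -16] = -16.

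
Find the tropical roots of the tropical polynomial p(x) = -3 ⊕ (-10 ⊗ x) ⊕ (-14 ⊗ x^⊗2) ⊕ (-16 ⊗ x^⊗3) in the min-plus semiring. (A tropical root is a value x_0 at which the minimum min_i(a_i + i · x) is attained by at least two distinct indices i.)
Roots: {2, 4, 7}

Each tropical root is a break point of the lower envelope of the lines y = a_i + i · x (there are 4 lines, with slopes 0, 1, ..., 3). Only the lines that attain the minimum somewhere contribute to roots; other lines are dominated. Here the surviving (envelope) indices are i = 3, i = 2, i = 1, i = 0.
Intersections between consecutive envelope lines give the roots: for adjacent envelope indices i < j the intersection is x = (a_i − a_j) / (j − i). Reading off the sorted break points: {2, 4, 7}.
Verification: at each break x_0, at least two indices attain the minimum of min_i(a_i + i · x_0).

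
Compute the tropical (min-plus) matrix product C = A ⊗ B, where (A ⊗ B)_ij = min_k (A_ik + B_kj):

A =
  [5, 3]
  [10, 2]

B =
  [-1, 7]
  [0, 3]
A ⊗ B =
  [3, 6]
  [2, 5]

Apply the min-plus product entry-by-entry:
  C[0][0] = min over k of (A[0][0] + B[0][0] = 5 + -1 = 4, A[0][1] + B[1][0] = 3 + 0 = 3) = 3 (attained at k = 1)
  C[0][1] = min over k of (A[0][0] + B[0][1] = 5 + 7 = 12, A[0][1] + B[1][1] = 3 + 3 = 6) = 6 (attained at k = 1)
  C[1][0] = min over k of (A[1][0] + B[0][0] = 10 + -1 = 9, A[1][1] + B[1][0] = 2 + 0 = 2) = 2 (attained at k = 1)
  C[1][1] = min over k of (A[1][0] + B[0][1] = 10 + 7 = 17, A[1][1] + B[1][1] = 2 + 3 = 5) = 5 (attained at k = 1)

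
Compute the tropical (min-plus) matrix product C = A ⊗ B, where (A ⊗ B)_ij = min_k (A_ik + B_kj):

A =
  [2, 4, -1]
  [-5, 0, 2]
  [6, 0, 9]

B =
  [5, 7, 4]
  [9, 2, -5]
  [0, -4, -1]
A ⊗ B =
  [-1, -5, -2]
  [0, -2, -5]
  [9, 2, -5]

Apply the min-plus product entry-by-entry:
  C[0][0] = min over k of (A[0][0] + B[0][0] = 2 + 5 = 7, A[0][1] + B[1][0] = 4 + 9 = 13, A[0][2] + B[2][0] = -1 + 0 = -1) = -1 (attained at k = 2)
  C[0][1] = min over k of (A[0][0] + B[0][1] = 2 + 7 = 9, A[0][1] + B[1][1] = 4 + 2 = 6, A[0][2] + B[2][1] = -1 + -4 = -5) = -5 (attained at k = 2)
  C[0][2] = min over k of (A[0][0] + B[0][2] = 2 + 4 = 6, A[0][1] + B[1][2] = 4 + -5 = -1, A[0][2] + B[2][2] = -1 + -1 = -2) = -2 (attained at k = 2)
  C[1][0] = min over k of (A[1][0] + B[0][0] = -5 + 5 = 0, A[1][1] + B[1][0] = 0 + 9 = 9, A[1][2] + B[2][0] = 2 + 0 = 2) = 0 (attained at k = 0)
  C[1][1] = min over k of (A[1][0] + B[0][1] = -5 + 7 = 2, A[1][1] + B[1][1] = 0 + 2 = 2, A[1][2] + B[2][1] = 2 + -4 = -2) = -2 (attained at k = 2)
  C[1][2] = min over k of (A[1][0] + B[0][2] = -5 + 4 = -1, A[1][1] + B[1][2] = 0 + -5 = -5, A[1][2] + B[2][2] = 2 + -1 = 1) = -5 (attained at k = 1)
  C[2][0] = min over k of (A[2][0] + B[0][0] = 6 + 5 = 11, A[2][1] + B[1][0] = 0 + 9 = 9, A[2][2] + B[2][0] = 9 + 0 = 9) = 9 (attained at k = 1)
  C[2][1] = min over k of (A[2][0] + B[0][1] = 6 + 7 = 13, A[2][1] + B[1][1] = 0 + 2 = 2, A[2][2] + B[2][1] = 9 + -4 = 5) = 2 (attained at k = 1)
  C[2][2] = min over k of (A[2][0] + B[0][2] = 6 + 4 = 10, A[2][1] + B[1][2] = 0 + -5 = -5, A[2][2] + B[2][2] = 9 + -1 = 8) = -5 (attained at k = 1)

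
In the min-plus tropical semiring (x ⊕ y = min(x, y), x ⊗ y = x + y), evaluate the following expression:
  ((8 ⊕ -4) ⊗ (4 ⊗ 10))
((8 ⊕ -4) ⊗ (4 ⊗ 10)) = 10

Expand innermost to outermost. Recall ⊕ takes the minimum of its arguments and ⊗ takes their sum. Working out the expression ((8 ⊕ -4) ⊗ (4 ⊗ 10)) gives 10.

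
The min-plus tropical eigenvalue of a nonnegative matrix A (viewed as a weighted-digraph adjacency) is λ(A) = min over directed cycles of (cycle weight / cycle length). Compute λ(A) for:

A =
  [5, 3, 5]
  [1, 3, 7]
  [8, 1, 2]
λ(A) = 2

Enumerate directed cycles and compute their means (weight / length). Sample:
  cycle 0 → 0: weight = 5, length = 1, mean = 5/1 ≈ 5.000
  cycle 1 → 1: weight = 3, length = 1, mean = 3/1 ≈ 3.000
  cycle 2 → 2: weight = 2, length = 1, mean = 2/1 ≈ 2.000
  cycle 0 → 1 → 0: weight = 4, length = 2, mean = 4/2 ≈ 2.000
  cycle 0 → 2 → 0: weight = 13, length = 2, mean = 13/2 ≈ 6.500
  cycle 1 → 0 → 1: weight = 4, length = 2, mean = 4/2 ≈ 2.000
Minimum mean = 2.000, attained e.g. along the cycle 2 → 2 with weight 2 and length 1. So λ(A) = 2/1 = 2.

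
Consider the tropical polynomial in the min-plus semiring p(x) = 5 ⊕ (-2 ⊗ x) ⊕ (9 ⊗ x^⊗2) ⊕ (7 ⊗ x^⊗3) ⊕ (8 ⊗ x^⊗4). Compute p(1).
p(1) = -1

A tropical monomial a ⊗ x^⊗i evaluates to a + i · x. Evaluating each term at x = 1:
  Term 0 contributes 5 + 0 · 1 = 5
  Term 1 contributes -2 + 1 · 1 = -1
  Term 2 contributes 9 + 2 · 1 = 11
  Term 3 contributes 7 + 3 · 1 = 10
  Term 4 contributes 8 + 4 · 1 = 12
p(1) = ⊕ of these = min[5, -1, 11, 10, 12] = -1.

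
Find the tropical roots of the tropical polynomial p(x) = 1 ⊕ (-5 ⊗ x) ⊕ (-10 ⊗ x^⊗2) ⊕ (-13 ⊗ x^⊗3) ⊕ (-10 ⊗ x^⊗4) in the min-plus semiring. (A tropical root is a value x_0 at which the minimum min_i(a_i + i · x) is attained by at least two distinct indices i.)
Roots: {-3, 3, 5, 6}

Each tropical root is a break point of the lower envelope of the lines y = a_i + i · x (there are 5 lines, with slopes 0, 1, ..., 4). Only the lines that attain the minimum somewhere contribute to roots; other lines are dominated. Here the surviving (envelope) indices are i = 4, i = 3, i = 2, i = 1, i = 0.
Intersections between consecutive envelope lines give the roots: for adjacent envelope indices i < j the intersection is x = (a_i − a_j) / (j − i). Reading off the sorted break points: {-3, 3, 5, 6}.
Verification: at each break x_0, at least two indices attain the minimum of min_i(a_i + i · x_0).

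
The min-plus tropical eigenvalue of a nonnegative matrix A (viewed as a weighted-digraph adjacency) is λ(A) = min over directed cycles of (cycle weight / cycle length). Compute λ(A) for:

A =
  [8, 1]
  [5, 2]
λ(A) = 2

Enumerate directed cycles and compute their means (weight / length). Sample:
  cycle 0 → 0: weight = 8, length = 1, mean = 8/1 ≈ 8.000
  cycle 1 → 1: weight = 2, length = 1, mean = 2/1 ≈ 2.000
  cycle 0 → 1 → 0: weight = 6, length = 2, mean = 6/2 ≈ 3.000
  cycle 1 → 0 → 1: weight = 6, length = 2, mean = 6/2 ≈ 3.000
Minimum mean = 2.000, attained e.g. along the cycle 1 → 1 with weight 2 and length 1. So λ(A) = 2/1 = 2.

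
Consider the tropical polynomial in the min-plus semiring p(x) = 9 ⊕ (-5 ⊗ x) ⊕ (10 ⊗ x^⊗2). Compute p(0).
p(0) = -5

A tropical monomial a ⊗ x^⊗i evaluates to a + i · x. Evaluating each term at x = 0:
  Term 0 contributes 9 + 0 · 0 = 9
  Term 1 contributes -5 + 1 · 0 = -5
  Term 2 contributes 10 + 2 · 0 = 10
p(0) = ⊕ of these = min[9, -5, 10] = -5.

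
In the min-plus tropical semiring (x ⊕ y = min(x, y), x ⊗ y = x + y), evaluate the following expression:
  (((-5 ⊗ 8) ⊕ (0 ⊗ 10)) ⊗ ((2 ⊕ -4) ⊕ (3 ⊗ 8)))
(((-5 ⊗ 8) ⊕ (0 ⊗ 10)) ⊗ ((2 ⊕ -4) ⊕ (3 ⊗ 8))) = -1

Expand innermost to outermost. Recall ⊕ takes the minimum of its arguments and ⊗ takes their sum. Working out the expression (((-5 ⊗ 8) ⊕ (0 ⊗ 10)) ⊗ ((2 ⊕ -4) ⊕ (3 ⊗ 8))) gives -1.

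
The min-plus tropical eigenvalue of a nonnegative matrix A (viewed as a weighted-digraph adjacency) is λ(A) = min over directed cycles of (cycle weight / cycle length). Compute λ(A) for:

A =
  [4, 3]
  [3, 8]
λ(A) = 3

Enumerate directed cycles and compute their means (weight / length). Sample:
  cycle 0 → 0: weight = 4, length = 1, mean = 4/1 ≈ 4.000
  cycle 1 → 1: weight = 8, length = 1, mean = 8/1 ≈ 8.000
  cycle 0 → 1 → 0: weight = 6, length = 2, mean = 6/2 ≈ 3.000
  cycle 1 → 0 → 1: weight = 6, length = 2, mean = 6/2 ≈ 3.000
Minimum mean = 3.000, attained e.g. along the cycle 0 → 1 → 0 with weight 6 and length 2. So λ(A) = 6/2 = 3.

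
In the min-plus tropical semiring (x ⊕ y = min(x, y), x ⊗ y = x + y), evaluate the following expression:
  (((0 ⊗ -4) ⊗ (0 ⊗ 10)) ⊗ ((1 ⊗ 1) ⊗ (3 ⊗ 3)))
(((0 ⊗ -4) ⊗ (0 ⊗ 10)) ⊗ ((1 ⊗ 1) ⊗ (3 ⊗ 3))) = 14

Expand innermost to outermost. Recall ⊕ takes the minimum of its arguments and ⊗ takes their sum. Working out the expression (((0 ⊗ -4) ⊗ (0 ⊗ 10)) ⊗ ((1 ⊗ 1) ⊗ (3 ⊗ 3))) gives 14.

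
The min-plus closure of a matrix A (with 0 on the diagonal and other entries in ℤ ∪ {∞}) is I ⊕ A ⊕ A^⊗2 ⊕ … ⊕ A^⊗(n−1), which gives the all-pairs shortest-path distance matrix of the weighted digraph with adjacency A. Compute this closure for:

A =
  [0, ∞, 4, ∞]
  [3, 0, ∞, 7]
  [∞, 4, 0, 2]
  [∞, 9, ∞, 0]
Closure =
  [0, 8, 4, 6]
  [3, 0, 7, 7]
  [7, 4, 0, 2]
  [12, 9, 16, 0]

This is the Floyd-Warshall all-pairs shortest-path computation. For each intermediate vertex k = 0, 1, …, 3, update dist[i][j] ← min(dist[i][j], dist[i][k] + dist[k][j]). The final matrix gives, for each (i, j), the minimum total weight of any directed path from i to j (possibly empty when i = j).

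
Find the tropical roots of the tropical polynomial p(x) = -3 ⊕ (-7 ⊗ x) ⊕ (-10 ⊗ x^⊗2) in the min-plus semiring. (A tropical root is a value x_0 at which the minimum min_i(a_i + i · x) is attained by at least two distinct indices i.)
Roots: {3, 4}

Each tropical root is a break point of the lower envelope of the lines y = a_i + i · x (there are 3 lines, with slopes 0, 1, ..., 2). Only the lines that attain the minimum somewhere contribute to roots; other lines are dominated. Here the surviving (envelope) indices are i = 2, i = 1, i = 0.
Intersections between consecutive envelope lines give the roots: for adjacent envelope indices i < j the intersection is x = (a_i − a_j) / (j − i). Reading off the sorted break points: {3, 4}.
Verification: at each break x_0, at least two indices attain the minimum of min_i(a_i + i · x_0).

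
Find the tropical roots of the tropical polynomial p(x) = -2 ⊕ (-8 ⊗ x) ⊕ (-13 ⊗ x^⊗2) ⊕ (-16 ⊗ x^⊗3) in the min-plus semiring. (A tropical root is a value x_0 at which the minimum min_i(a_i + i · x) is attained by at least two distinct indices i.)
Roots: {3, 5, 6}

Each tropical root is a break point of the lower envelope of the lines y = a_i + i · x (there are 4 lines, with slopes 0, 1, ..., 3). Only the lines that attain the minimum somewhere contribute to roots; other lines are dominated. Here the surviving (envelope) indices are i = 3, i = 2, i = 1, i = 0.
Intersections between consecutive envelope lines give the roots: for adjacent envelope indices i < j the intersection is x = (a_i − a_j) / (j − i). Reading off the sorted break points: {3, 5, 6}.
Verification: at each break x_0, at least two indices attain the minimum of min_i(a_i + i · x_0).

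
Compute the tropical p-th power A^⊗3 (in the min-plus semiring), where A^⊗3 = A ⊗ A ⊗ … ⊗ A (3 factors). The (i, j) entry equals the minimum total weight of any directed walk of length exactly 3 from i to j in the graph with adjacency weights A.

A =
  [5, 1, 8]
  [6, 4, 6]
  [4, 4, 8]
A^⊗3 =
  [11, 8, 11]
  [13, 11, 13]
  [11, 9, 11]

Each entry (A^⊗3)_ij equals the minimum over all length-3 walks i = v_0 → v_1 → … → v_3 = j of Σ_t A[v_t][v_{t+1}]. For example, for (i, j) = (0, 2) we minimise over 9 possible intermediate vertex sequences; the minimum is 11, attained along the walk 0 → 1 → 1 → 2.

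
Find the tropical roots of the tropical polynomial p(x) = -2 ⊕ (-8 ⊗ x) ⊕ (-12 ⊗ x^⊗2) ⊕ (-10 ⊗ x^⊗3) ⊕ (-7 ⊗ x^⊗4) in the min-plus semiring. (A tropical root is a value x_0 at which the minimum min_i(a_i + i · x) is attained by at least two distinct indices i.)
Roots: {-3, -2, 4, 6}

Each tropical root is a break point of the lower envelope of the lines y = a_i + i · x (there are 5 lines, with slopes 0, 1, ..., 4). Only the lines that attain the minimum somewhere contribute to roots; other lines are dominated. Here the surviving (envelope) indices are i = 4, i = 3, i = 2, i = 1, i = 0.
Intersections between consecutive envelope lines give the roots: for adjacent envelope indices i < j the intersection is x = (a_i − a_j) / (j − i). Reading off the sorted break points: {-3, -2, 4, 6}.
Verification: at each break x_0, at least two indices attain the minimum of min_i(a_i + i · x_0).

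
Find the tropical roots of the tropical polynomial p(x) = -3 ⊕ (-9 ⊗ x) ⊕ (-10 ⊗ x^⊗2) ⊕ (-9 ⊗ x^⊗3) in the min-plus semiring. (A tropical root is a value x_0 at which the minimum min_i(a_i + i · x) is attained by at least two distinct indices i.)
Roots: {-1, 1, 6}

Each tropical root is a break point of the lower envelope of the lines y = a_i + i · x (there are 4 lines, with slopes 0, 1, ..., 3). Only the lines that attain the minimum somewhere contribute to roots; other lines are dominated. Here the surviving (envelope) indices are i = 3, i = 2, i = 1, i = 0.
Intersections between consecutive envelope lines give the roots: for adjacent envelope indices i < j the intersection is x = (a_i − a_j) / (j − i). Reading off the sorted break points: {-1, 1, 6}.
Verification: at each break x_0, at least two indices attain the minimum of min_i(a_i + i · x_0).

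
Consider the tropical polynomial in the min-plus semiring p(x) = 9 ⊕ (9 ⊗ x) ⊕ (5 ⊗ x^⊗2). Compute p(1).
p(1) = 7

A tropical monomial a ⊗ x^⊗i evaluates to a + i · x. Evaluating each term at x = 1:
  Term 0 contributes 9 + 0 · 1 = 9
  Term 1 contributes 9 + 1 · 1 = 10
  Term 2 contributes 5 + 2 · 1 = 7
p(1) = ⊕ of these = min[9, 10, 7] = 7.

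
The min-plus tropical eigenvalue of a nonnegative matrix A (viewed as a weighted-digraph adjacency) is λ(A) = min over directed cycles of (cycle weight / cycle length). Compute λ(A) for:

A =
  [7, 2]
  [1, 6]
λ(A) = 3/2

Enumerate directed cycles and compute their means (weight / length). Sample:
  cycle 0 → 0: weight = 7, length = 1, mean = 7/1 ≈ 7.000
  cycle 1 → 1: weight = 6, length = 1, mean = 6/1 ≈ 6.000
  cycle 0 → 1 → 0: weight = 3, length = 2, mean = 3/2 ≈ 1.500
  cycle 1 → 0 → 1: weight = 3, length = 2, mean = 3/2 ≈ 1.500
Minimum mean = 1.500, attained e.g. along the cycle 0 → 1 → 0 with weight 3 and length 2. So λ(A) = 3/2 = 3/2.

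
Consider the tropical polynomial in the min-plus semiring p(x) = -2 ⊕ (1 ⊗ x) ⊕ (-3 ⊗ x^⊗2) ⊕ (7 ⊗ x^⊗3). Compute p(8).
p(8) = -2

A tropical monomial a ⊗ x^⊗i evaluates to a + i · x. Evaluating each term at x = 8:
  Term 0 contributes -2 + 0 · 8 = -2
  Term 1 contributes 1 + 1 · 8 = 9
  Term 2 contributes -3 + 2 · 8 = 13
  Term 3 contributes 7 + 3 · 8 = 31
p(8) = ⊕ of these = min[-2, 9, 13, 31] = -2.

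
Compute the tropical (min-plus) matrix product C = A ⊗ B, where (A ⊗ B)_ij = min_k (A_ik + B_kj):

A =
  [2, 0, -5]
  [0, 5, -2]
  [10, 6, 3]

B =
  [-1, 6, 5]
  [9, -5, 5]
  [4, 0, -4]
A ⊗ B =
  [-1, -5, -9]
  [-1, -2, -6]
  [7, 1, -1]

Apply the min-plus product entry-by-entry:
  C[0][0] = min over k of (A[0][0] + B[0][0] = 2 + -1 = 1, A[0][1] + B[1][0] = 0 + 9 = 9, A[0][2] + B[2][0] = -5 + 4 = -1) = -1 (attained at k = 2)
  C[0][1] = min over k of (A[0][0] + B[0][1] = 2 + 6 = 8, A[0][1] + B[1][1] = 0 + -5 = -5, A[0][2] + B[2][1] = -5 + 0 = -5) = -5 (attained at k = 1)
  C[0][2] = min over k of (A[0][0] + B[0][2] = 2 + 5 = 7, A[0][1] + B[1][2] = 0 + 5 = 5, A[0][2] + B[2][2] = -5 + -4 = -9) = -9 (attained at k = 2)
  C[1][0] = min over k of (A[1][0] + B[0][0] = 0 + -1 = -1, A[1][1] + B[1][0] = 5 + 9 = 14, A[1][2] + B[2][0] = -2 + 4 = 2) = -1 (attained at k = 0)
  C[1][1] = min over k of (A[1][0] + B[0][1] = 0 + 6 = 6, A[1][1] + B[1][1] = 5 + -5 = 0, A[1][2] + B[2][1] = -2 + 0 = -2) = -2 (attained at k = 2)
  C[1][2] = min over k of (A[1][0] + B[0][2] = 0 + 5 = 5, A[1][1] + B[1][2] = 5 + 5 = 10, A[1][2] + B[2][2] = -2 + -4 = -6) = -6 (attained at k = 2)
  C[2][0] = min over k of (A[2][0] + B[0][0] = 10 + -1 = 9, A[2][1] + B[1][0] = 6 + 9 = 15, A[2][2] + B[2][0] = 3 + 4 = 7) = 7 (attained at k = 2)
  C[2][1] = min over k of (A[2][0] + B[0][1] = 10 + 6 = 16, A[2][1] + B[1][1] = 6 + -5 = 1, A[2][2] + B[2][1] = 3 + 0 = 3) = 1 (attained at k = 1)
  C[2][2] = min over k of (A[2][0] + B[0][2] = 10 + 5 = 15, A[2][1] + B[1][2] = 6 + 5 = 11, A[2][2] + B[2][2] = 3 + -4 = -1) = -1 (attained at k = 2)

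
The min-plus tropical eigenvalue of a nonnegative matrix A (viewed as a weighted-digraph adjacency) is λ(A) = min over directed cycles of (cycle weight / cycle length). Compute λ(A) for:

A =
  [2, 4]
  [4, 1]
λ(A) = 1

Enumerate directed cycles and compute their means (weight / length). Sample:
  cycle 0 → 0: weight = 2, length = 1, mean = 2/1 ≈ 2.000
  cycle 1 → 1: weight = 1, length = 1, mean = 1/1 ≈ 1.000
  cycle 0 → 1 → 0: weight = 8, length = 2, mean = 8/2 ≈ 4.000
  cycle 1 → 0 → 1: weight = 8, length = 2, mean = 8/2 ≈ 4.000
Minimum mean = 1.000, attained e.g. along the cycle 1 → 1 with weight 1 and length 1. So λ(A) = 1/1 = 1.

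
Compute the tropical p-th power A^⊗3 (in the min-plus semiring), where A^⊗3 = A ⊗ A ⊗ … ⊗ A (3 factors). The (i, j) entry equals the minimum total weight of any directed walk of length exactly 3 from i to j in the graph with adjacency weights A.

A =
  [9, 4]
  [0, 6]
A^⊗3 =
  [10, 8]
  [4, 10]

Each entry (A^⊗3)_ij equals the minimum over all length-3 walks i = v_0 → v_1 → … → v_3 = j of Σ_t A[v_t][v_{t+1}]. For example, for (i, j) = (0, 1) we minimise over 4 possible intermediate vertex sequences; the minimum is 8, attained along the walk 0 → 1 → 0 → 1.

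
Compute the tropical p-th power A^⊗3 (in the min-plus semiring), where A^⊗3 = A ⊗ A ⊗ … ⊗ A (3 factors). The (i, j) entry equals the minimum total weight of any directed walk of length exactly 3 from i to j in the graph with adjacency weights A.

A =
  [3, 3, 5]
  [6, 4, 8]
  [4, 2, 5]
A^⊗3 =
  [9, 9, 11]
  [12, 12, 14]
  [10, 10, 12]

Each entry (A^⊗3)_ij equals the minimum over all length-3 walks i = v_0 → v_1 → … → v_3 = j of Σ_t A[v_t][v_{t+1}]. For example, for (i, j) = (0, 2) we minimise over 9 possible intermediate vertex sequences; the minimum is 11, attained along the walk 0 → 0 → 0 → 2.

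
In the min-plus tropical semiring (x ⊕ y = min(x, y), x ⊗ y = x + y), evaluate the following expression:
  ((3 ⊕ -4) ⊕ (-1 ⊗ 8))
((3 ⊕ -4) ⊕ (-1 ⊗ 8)) = -4

Expand innermost to outermost. Recall ⊕ takes the minimum of its arguments and ⊗ takes their sum. Working out the expression ((3 ⊕ -4) ⊕ (-1 ⊗ 8)) gives -4.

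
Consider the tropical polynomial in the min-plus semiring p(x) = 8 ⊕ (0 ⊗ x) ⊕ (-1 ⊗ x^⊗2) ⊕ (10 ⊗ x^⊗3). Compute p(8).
p(8) = 8

A tropical monomial a ⊗ x^⊗i evaluates to a + i · x. Evaluating each term at x = 8:
  Term 0 contributes 8 + 0 · 8 = 8
  Term 1 contributes 0 + 1 · 8 = 8
  Term 2 contributes -1 + 2 · 8 = 15
  Term 3 contributes 10 + 3 · 8 = 34
p(8) = ⊕ of these = min[8, 8, 15, 34] = 8.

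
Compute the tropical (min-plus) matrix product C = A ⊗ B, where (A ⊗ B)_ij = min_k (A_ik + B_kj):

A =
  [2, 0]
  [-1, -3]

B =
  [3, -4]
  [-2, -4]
A ⊗ B =
  [-2, -4]
  [-5, -7]

Apply the min-plus product entry-by-entry:
  C[0][0] = min over k of (A[0][0] + B[0][0] = 2 + 3 = 5, A[0][1] + B[1][0] = 0 + -2 = -2) = -2 (attained at k = 1)
  C[0][1] = min over k of (A[0][0] + B[0][1] = 2 + -4 = -2, A[0][1] + B[1][1] = 0 + -4 = -4) = -4 (attained at k = 1)
  C[1][0] = min over k of (A[1][0] + B[0][0] = -1 + 3 = 2, A[1][1] + B[1][0] = -3 + -2 = -5) = -5 (attained at k = 1)
  C[1][1] = min over k of (A[1][0] + B[0][1] = -1 + -4 = -5, A[1][1] + B[1][1] = -3 + -4 = -7) = -7 (attained at k = 1)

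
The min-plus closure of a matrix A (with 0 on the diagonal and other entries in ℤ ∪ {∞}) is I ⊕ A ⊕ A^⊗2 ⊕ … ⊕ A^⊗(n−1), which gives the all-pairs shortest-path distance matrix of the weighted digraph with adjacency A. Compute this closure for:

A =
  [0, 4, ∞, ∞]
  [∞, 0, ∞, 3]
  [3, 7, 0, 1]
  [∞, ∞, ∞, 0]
Closure =
  [0, 4, ∞, 7]
  [∞, 0, ∞, 3]
  [3, 7, 0, 1]
  [∞, ∞, ∞, 0]

This is the Floyd-Warshall all-pairs shortest-path computation. For each intermediate vertex k = 0, 1, …, 3, update dist[i][j] ← min(dist[i][j], dist[i][k] + dist[k][j]). The final matrix gives, for each (i, j), the minimum total weight of any directed path from i to j (possibly empty when i = j).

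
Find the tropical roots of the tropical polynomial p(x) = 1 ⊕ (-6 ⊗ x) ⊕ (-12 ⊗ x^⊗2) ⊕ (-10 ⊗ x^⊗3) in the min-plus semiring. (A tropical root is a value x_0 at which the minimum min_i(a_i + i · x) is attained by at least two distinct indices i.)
Roots: {-2, 6, 7}

Each tropical root is a break point of the lower envelope of the lines y = a_i + i · x (there are 4 lines, with slopes 0, 1, ..., 3). Only the lines that attain the minimum somewhere contribute to roots; other lines are dominated. Here the surviving (envelope) indices are i = 3, i = 2, i = 1, i = 0.
Intersections between consecutive envelope lines give the roots: for adjacent envelope indices i < j the intersection is x = (a_i − a_j) / (j − i). Reading off the sorted break points: {-2, 6, 7}.
Verification: at each break x_0, at least two indices attain the minimum of min_i(a_i + i · x_0).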